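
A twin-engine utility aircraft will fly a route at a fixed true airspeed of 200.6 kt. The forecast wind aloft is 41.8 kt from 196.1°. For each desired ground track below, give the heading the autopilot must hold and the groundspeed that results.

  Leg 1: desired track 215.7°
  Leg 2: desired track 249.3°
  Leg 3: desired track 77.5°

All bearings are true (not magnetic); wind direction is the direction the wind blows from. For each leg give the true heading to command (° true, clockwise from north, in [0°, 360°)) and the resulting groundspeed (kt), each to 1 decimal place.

Leg 1: heading=211.7°, groundspeed=160.7 kt
Leg 2: heading=239.7°, groundspeed=172.7 kt
Leg 3: heading=88.0°, groundspeed=217.2 kt

Leg 1: desired track 215.7°; wind correction -4.0° → command heading 211.7°, groundspeed 160.7 kt
Leg 2: desired track 249.3°; wind correction -9.6° → command heading 239.7°, groundspeed 172.7 kt
Leg 3: desired track 77.5°; wind correction +10.5° → command heading 88.0°, groundspeed 217.2 kt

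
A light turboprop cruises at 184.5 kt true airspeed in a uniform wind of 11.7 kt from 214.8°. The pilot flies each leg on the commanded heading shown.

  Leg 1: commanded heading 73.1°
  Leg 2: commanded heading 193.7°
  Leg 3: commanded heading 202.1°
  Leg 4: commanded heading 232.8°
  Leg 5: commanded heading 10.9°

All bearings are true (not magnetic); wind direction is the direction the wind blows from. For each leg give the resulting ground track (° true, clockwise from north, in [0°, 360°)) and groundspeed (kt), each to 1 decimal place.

Leg 1: track=71.0°, groundspeed=193.8 kt
Leg 2: track=192.3°, groundspeed=173.6 kt
Leg 3: track=201.2°, groundspeed=173.1 kt
Leg 4: track=234.0°, groundspeed=173.4 kt
Leg 5: track=12.3°, groundspeed=195.3 kt

Leg 1: heading 73.1°; drift -2.1° → track 71.0°, groundspeed 193.8 kt
Leg 2: heading 193.7°; drift -1.4° → track 192.3°, groundspeed 173.6 kt
Leg 3: heading 202.1°; drift -0.9° → track 201.2°, groundspeed 173.1 kt
Leg 4: heading 232.8°; drift +1.2° → track 234.0°, groundspeed 173.4 kt
Leg 5: heading 10.9°; drift +1.4° → track 12.3°, groundspeed 195.3 kt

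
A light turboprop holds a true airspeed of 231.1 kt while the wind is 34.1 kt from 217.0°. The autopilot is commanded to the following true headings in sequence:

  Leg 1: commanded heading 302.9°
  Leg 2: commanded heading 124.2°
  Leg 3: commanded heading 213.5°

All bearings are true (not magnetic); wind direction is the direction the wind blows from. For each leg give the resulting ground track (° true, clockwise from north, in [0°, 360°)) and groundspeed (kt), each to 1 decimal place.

Leg 1: heading 302.9°; drift +8.5° → track 311.4°, groundspeed 231.2 kt
Leg 2: heading 124.2°; drift -8.3° → track 115.9°, groundspeed 235.2 kt
Leg 3: heading 213.5°; drift -0.6° → track 212.9°, groundspeed 197.1 kt

Leg 1: track=311.4°, groundspeed=231.2 kt
Leg 2: track=115.9°, groundspeed=235.2 kt
Leg 3: track=212.9°, groundspeed=197.1 kt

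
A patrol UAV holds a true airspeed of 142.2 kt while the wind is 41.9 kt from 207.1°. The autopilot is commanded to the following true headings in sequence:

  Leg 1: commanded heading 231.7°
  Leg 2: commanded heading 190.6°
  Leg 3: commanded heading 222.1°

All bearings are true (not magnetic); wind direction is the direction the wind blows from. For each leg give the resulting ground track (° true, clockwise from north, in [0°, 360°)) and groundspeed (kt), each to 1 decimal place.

Leg 1: track=241.2°, groundspeed=105.6 kt
Leg 2: track=183.9°, groundspeed=102.7 kt
Leg 3: track=228.2°, groundspeed=102.3 kt

Leg 1: heading 231.7°; drift +9.5° → track 241.2°, groundspeed 105.6 kt
Leg 2: heading 190.6°; drift -6.7° → track 183.9°, groundspeed 102.7 kt
Leg 3: heading 222.1°; drift +6.1° → track 228.2°, groundspeed 102.3 kt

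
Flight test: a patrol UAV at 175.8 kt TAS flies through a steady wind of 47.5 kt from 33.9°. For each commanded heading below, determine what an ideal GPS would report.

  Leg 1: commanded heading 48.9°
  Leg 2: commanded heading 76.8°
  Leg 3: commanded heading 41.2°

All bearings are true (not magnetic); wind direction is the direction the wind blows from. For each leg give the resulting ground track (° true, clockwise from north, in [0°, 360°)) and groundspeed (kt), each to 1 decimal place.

Leg 1: heading 48.9°; drift +5.4° → track 54.3°, groundspeed 130.5 kt
Leg 2: heading 76.8°; drift +12.9° → track 89.7°, groundspeed 144.7 kt
Leg 3: heading 41.2°; drift +2.7° → track 43.9°, groundspeed 128.8 kt

Leg 1: track=54.3°, groundspeed=130.5 kt
Leg 2: track=89.7°, groundspeed=144.7 kt
Leg 3: track=43.9°, groundspeed=128.8 kt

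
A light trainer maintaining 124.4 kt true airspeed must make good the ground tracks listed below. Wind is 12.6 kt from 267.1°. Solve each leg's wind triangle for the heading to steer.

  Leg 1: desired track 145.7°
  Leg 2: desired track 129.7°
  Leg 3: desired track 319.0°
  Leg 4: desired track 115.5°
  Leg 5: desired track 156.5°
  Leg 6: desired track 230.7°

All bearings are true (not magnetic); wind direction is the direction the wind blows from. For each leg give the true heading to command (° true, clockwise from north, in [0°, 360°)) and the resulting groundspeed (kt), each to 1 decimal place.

Leg 1: heading=150.7°, groundspeed=130.5 kt
Leg 2: heading=133.6°, groundspeed=133.4 kt
Leg 3: heading=314.4°, groundspeed=116.2 kt
Leg 4: heading=118.3°, groundspeed=135.3 kt
Leg 5: heading=161.9°, groundspeed=128.3 kt
Leg 6: heading=234.1°, groundspeed=114.0 kt

Leg 1: desired track 145.7°; wind correction +5.0° → command heading 150.7°, groundspeed 130.5 kt
Leg 2: desired track 129.7°; wind correction +3.9° → command heading 133.6°, groundspeed 133.4 kt
Leg 3: desired track 319.0°; wind correction -4.6° → command heading 314.4°, groundspeed 116.2 kt
Leg 4: desired track 115.5°; wind correction +2.8° → command heading 118.3°, groundspeed 135.3 kt
Leg 5: desired track 156.5°; wind correction +5.4° → command heading 161.9°, groundspeed 128.3 kt
Leg 6: desired track 230.7°; wind correction +3.4° → command heading 234.1°, groundspeed 114.0 kt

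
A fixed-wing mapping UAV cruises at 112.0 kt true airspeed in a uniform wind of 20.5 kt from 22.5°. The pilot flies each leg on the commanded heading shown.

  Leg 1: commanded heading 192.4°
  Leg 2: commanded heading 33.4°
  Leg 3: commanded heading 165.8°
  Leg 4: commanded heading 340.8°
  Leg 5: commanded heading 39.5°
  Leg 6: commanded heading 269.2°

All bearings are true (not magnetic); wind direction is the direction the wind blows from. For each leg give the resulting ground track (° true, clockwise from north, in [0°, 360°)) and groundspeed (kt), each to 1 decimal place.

Leg 1: track=194.0°, groundspeed=132.2 kt
Leg 2: track=35.8°, groundspeed=92.0 kt
Leg 3: track=171.2°, groundspeed=129.0 kt
Leg 4: track=332.8°, groundspeed=97.7 kt
Leg 5: track=43.2°, groundspeed=92.6 kt
Leg 6: track=260.3°, groundspeed=121.6 kt

Leg 1: heading 192.4°; drift +1.6° → track 194.0°, groundspeed 132.2 kt
Leg 2: heading 33.4°; drift +2.4° → track 35.8°, groundspeed 92.0 kt
Leg 3: heading 165.8°; drift +5.4° → track 171.2°, groundspeed 129.0 kt
Leg 4: heading 340.8°; drift -8.0° → track 332.8°, groundspeed 97.7 kt
Leg 5: heading 39.5°; drift +3.7° → track 43.2°, groundspeed 92.6 kt
Leg 6: heading 269.2°; drift -8.9° → track 260.3°, groundspeed 121.6 kt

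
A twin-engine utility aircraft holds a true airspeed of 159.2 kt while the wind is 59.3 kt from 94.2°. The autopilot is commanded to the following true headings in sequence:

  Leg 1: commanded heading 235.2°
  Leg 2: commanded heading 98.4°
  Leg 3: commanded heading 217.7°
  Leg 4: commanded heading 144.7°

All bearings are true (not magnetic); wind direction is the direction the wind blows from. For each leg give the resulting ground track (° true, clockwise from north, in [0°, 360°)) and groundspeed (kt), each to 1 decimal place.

Leg 1: track=245.5°, groundspeed=208.6 kt
Leg 2: track=100.9°, groundspeed=100.2 kt
Leg 3: track=232.1°, groundspeed=198.2 kt
Leg 4: track=165.3°, groundspeed=129.8 kt

Leg 1: heading 235.2°; drift +10.3° → track 245.5°, groundspeed 208.6 kt
Leg 2: heading 98.4°; drift +2.5° → track 100.9°, groundspeed 100.2 kt
Leg 3: heading 217.7°; drift +14.4° → track 232.1°, groundspeed 198.2 kt
Leg 4: heading 144.7°; drift +20.6° → track 165.3°, groundspeed 129.8 kt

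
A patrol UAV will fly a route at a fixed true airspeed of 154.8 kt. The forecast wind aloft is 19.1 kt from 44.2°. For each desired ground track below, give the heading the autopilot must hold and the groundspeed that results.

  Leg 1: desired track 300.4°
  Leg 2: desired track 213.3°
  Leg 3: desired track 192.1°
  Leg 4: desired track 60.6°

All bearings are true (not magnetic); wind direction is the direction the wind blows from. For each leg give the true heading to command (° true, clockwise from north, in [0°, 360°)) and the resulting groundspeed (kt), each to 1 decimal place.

Leg 1: heading=307.3°, groundspeed=158.2 kt
Leg 2: heading=212.0°, groundspeed=173.5 kt
Leg 3: heading=188.3°, groundspeed=170.6 kt
Leg 4: heading=58.6°, groundspeed=136.4 kt

Leg 1: desired track 300.4°; wind correction +6.9° → command heading 307.3°, groundspeed 158.2 kt
Leg 2: desired track 213.3°; wind correction -1.3° → command heading 212.0°, groundspeed 173.5 kt
Leg 3: desired track 192.1°; wind correction -3.8° → command heading 188.3°, groundspeed 170.6 kt
Leg 4: desired track 60.6°; wind correction -2.0° → command heading 58.6°, groundspeed 136.4 kt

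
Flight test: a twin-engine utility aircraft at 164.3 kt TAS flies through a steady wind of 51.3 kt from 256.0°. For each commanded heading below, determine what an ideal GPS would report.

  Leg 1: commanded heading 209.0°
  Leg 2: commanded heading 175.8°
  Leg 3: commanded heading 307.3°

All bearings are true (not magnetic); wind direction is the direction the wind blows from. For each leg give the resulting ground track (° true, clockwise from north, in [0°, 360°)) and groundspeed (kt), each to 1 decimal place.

Leg 1: track=192.8°, groundspeed=134.6 kt
Leg 2: track=157.8°, groundspeed=163.6 kt
Leg 3: track=324.1°, groundspeed=138.2 kt

Leg 1: heading 209.0°; drift -16.2° → track 192.8°, groundspeed 134.6 kt
Leg 2: heading 175.8°; drift -18.0° → track 157.8°, groundspeed 163.6 kt
Leg 3: heading 307.3°; drift +16.8° → track 324.1°, groundspeed 138.2 kt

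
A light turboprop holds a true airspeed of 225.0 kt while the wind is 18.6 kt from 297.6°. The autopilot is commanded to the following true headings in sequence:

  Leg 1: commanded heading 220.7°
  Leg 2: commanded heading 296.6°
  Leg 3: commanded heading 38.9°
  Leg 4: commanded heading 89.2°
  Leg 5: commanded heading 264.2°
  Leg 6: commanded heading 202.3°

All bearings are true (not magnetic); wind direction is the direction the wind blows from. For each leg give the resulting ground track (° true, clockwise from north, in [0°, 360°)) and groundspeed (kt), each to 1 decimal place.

Leg 1: track=216.0°, groundspeed=221.5 kt
Leg 2: track=296.5°, groundspeed=206.4 kt
Leg 3: track=43.5°, groundspeed=229.4 kt
Leg 4: track=91.3°, groundspeed=241.5 kt
Leg 5: track=261.4°, groundspeed=209.7 kt
Leg 6: track=197.6°, groundspeed=227.5 kt

Leg 1: heading 220.7°; drift -4.7° → track 216.0°, groundspeed 221.5 kt
Leg 2: heading 296.6°; drift -0.1° → track 296.5°, groundspeed 206.4 kt
Leg 3: heading 38.9°; drift +4.6° → track 43.5°, groundspeed 229.4 kt
Leg 4: heading 89.2°; drift +2.1° → track 91.3°, groundspeed 241.5 kt
Leg 5: heading 264.2°; drift -2.8° → track 261.4°, groundspeed 209.7 kt
Leg 6: heading 202.3°; drift -4.7° → track 197.6°, groundspeed 227.5 kt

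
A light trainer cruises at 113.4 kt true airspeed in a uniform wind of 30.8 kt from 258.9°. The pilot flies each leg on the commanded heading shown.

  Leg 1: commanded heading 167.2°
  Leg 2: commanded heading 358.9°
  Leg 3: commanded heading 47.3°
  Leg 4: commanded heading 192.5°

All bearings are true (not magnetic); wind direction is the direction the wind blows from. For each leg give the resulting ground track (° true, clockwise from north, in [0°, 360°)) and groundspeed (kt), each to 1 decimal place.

Leg 1: heading 167.2°; drift -15.1° → track 152.1°, groundspeed 118.4 kt
Leg 2: heading 358.9°; drift +14.3° → track 13.2°, groundspeed 122.6 kt
Leg 3: heading 47.3°; drift +6.6° → track 53.9°, groundspeed 140.6 kt
Leg 4: heading 192.5°; drift -15.6° → track 176.9°, groundspeed 104.9 kt

Leg 1: track=152.1°, groundspeed=118.4 kt
Leg 2: track=13.2°, groundspeed=122.6 kt
Leg 3: track=53.9°, groundspeed=140.6 kt
Leg 4: track=176.9°, groundspeed=104.9 kt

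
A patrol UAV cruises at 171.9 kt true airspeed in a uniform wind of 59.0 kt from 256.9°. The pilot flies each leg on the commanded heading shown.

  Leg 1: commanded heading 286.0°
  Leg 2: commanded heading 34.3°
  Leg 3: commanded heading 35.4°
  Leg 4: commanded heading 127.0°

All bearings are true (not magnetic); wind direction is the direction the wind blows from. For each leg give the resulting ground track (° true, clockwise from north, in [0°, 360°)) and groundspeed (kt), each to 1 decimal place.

Leg 1: heading 286.0°; drift +13.4° → track 299.4°, groundspeed 123.7 kt
Leg 2: heading 34.3°; drift +10.5° → track 44.8°, groundspeed 219.0 kt
Leg 3: heading 35.4°; drift +10.3° → track 45.7°, groundspeed 219.6 kt
Leg 4: heading 127.0°; drift -12.2° → track 114.8°, groundspeed 214.6 kt

Leg 1: track=299.4°, groundspeed=123.7 kt
Leg 2: track=44.8°, groundspeed=219.0 kt
Leg 3: track=45.7°, groundspeed=219.6 kt
Leg 4: track=114.8°, groundspeed=214.6 kt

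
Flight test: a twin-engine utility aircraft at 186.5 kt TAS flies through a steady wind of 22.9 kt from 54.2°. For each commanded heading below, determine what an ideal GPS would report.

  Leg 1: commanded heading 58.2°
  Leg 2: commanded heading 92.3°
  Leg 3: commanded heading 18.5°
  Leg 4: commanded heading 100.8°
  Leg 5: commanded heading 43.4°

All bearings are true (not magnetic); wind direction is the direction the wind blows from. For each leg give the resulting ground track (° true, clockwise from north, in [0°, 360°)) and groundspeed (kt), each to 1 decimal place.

Leg 1: heading 58.2°; drift +0.6° → track 58.8°, groundspeed 163.7 kt
Leg 2: heading 92.3°; drift +4.8° → track 97.1°, groundspeed 169.1 kt
Leg 3: heading 18.5°; drift -4.6° → track 13.9°, groundspeed 168.4 kt
Leg 4: heading 100.8°; drift +5.6° → track 106.4°, groundspeed 171.6 kt
Leg 5: heading 43.4°; drift -1.5° → track 41.9°, groundspeed 164.1 kt

Leg 1: track=58.8°, groundspeed=163.7 kt
Leg 2: track=97.1°, groundspeed=169.1 kt
Leg 3: track=13.9°, groundspeed=168.4 kt
Leg 4: track=106.4°, groundspeed=171.6 kt
Leg 5: track=41.9°, groundspeed=164.1 kt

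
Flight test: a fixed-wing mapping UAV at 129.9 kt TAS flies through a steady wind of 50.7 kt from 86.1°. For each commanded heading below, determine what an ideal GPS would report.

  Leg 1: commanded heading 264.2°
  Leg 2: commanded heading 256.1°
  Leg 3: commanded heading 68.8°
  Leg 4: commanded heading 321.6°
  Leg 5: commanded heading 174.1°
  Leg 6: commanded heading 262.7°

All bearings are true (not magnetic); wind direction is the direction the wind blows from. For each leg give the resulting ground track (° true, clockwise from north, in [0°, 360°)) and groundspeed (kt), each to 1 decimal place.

Leg 1: heading 264.2°; drift +0.5° → track 264.7°, groundspeed 180.6 kt
Leg 2: heading 256.1°; drift +2.8° → track 258.9°, groundspeed 180.0 kt
Leg 3: heading 68.8°; drift -10.5° → track 58.3°, groundspeed 82.9 kt
Leg 4: heading 321.6°; drift -14.8° → track 306.8°, groundspeed 164.0 kt
Leg 5: heading 174.1°; drift +21.6° → track 195.7°, groundspeed 137.8 kt
Leg 6: heading 262.7°; drift +1.0° → track 263.7°, groundspeed 180.5 kt

Leg 1: track=264.7°, groundspeed=180.6 kt
Leg 2: track=258.9°, groundspeed=180.0 kt
Leg 3: track=58.3°, groundspeed=82.9 kt
Leg 4: track=306.8°, groundspeed=164.0 kt
Leg 5: track=195.7°, groundspeed=137.8 kt
Leg 6: track=263.7°, groundspeed=180.5 kt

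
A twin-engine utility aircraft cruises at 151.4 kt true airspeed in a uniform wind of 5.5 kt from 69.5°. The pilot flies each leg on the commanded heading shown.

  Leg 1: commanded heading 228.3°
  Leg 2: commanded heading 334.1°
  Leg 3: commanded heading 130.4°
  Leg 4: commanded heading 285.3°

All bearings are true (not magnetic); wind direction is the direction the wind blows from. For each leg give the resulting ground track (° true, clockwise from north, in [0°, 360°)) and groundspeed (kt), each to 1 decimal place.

Leg 1: heading 228.3°; drift +0.7° → track 229.0°, groundspeed 156.5 kt
Leg 2: heading 334.1°; drift -2.1° → track 332.0°, groundspeed 152.0 kt
Leg 3: heading 130.4°; drift +1.9° → track 132.3°, groundspeed 148.8 kt
Leg 4: heading 285.3°; drift -1.2° → track 284.1°, groundspeed 155.9 kt

Leg 1: track=229.0°, groundspeed=156.5 kt
Leg 2: track=332.0°, groundspeed=152.0 kt
Leg 3: track=132.3°, groundspeed=148.8 kt
Leg 4: track=284.1°, groundspeed=155.9 kt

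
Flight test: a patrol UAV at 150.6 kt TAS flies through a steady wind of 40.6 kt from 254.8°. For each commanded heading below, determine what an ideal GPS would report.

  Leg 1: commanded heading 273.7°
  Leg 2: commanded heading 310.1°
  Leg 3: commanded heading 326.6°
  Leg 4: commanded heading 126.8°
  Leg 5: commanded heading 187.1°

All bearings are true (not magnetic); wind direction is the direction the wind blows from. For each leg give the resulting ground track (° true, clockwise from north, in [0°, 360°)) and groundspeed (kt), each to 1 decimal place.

Leg 1: track=280.4°, groundspeed=113.0 kt
Leg 2: track=324.8°, groundspeed=131.8 kt
Leg 3: track=342.2°, groundspeed=143.2 kt
Leg 4: track=116.5°, groundspeed=178.5 kt
Leg 5: track=171.6°, groundspeed=140.3 kt

Leg 1: heading 273.7°; drift +6.7° → track 280.4°, groundspeed 113.0 kt
Leg 2: heading 310.1°; drift +14.7° → track 324.8°, groundspeed 131.8 kt
Leg 3: heading 326.6°; drift +15.6° → track 342.2°, groundspeed 143.2 kt
Leg 4: heading 126.8°; drift -10.3° → track 116.5°, groundspeed 178.5 kt
Leg 5: heading 187.1°; drift -15.5° → track 171.6°, groundspeed 140.3 kt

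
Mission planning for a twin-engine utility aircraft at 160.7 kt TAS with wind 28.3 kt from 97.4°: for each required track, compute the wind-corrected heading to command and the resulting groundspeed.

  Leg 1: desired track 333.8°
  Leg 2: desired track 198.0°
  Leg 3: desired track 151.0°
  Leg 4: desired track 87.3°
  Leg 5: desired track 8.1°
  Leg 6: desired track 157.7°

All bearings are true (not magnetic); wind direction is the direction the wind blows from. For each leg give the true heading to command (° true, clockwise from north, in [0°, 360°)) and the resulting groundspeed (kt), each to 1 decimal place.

Leg 1: desired track 333.8°; wind correction +8.4° → command heading 342.2°, groundspeed 174.6 kt
Leg 2: desired track 198.0°; wind correction -10.0° → command heading 188.0°, groundspeed 163.5 kt
Leg 3: desired track 151.0°; wind correction -8.1° → command heading 142.9°, groundspeed 142.3 kt
Leg 4: desired track 87.3°; wind correction +1.8° → command heading 89.1°, groundspeed 132.8 kt
Leg 5: desired track 8.1°; wind correction +10.1° → command heading 18.2°, groundspeed 157.8 kt
Leg 6: desired track 157.7°; wind correction -8.8° → command heading 148.9°, groundspeed 144.8 kt

Leg 1: heading=342.2°, groundspeed=174.6 kt
Leg 2: heading=188.0°, groundspeed=163.5 kt
Leg 3: heading=142.9°, groundspeed=142.3 kt
Leg 4: heading=89.1°, groundspeed=132.8 kt
Leg 5: heading=18.2°, groundspeed=157.8 kt
Leg 6: heading=148.9°, groundspeed=144.8 kt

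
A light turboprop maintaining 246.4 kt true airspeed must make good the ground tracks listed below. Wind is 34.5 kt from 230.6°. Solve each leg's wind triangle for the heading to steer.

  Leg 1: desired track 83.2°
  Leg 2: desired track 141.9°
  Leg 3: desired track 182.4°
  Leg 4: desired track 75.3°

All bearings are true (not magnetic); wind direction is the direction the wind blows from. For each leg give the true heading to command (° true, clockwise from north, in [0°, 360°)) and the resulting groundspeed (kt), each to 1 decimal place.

Leg 1: heading=87.5°, groundspeed=274.8 kt
Leg 2: heading=149.9°, groundspeed=243.2 kt
Leg 3: heading=188.4°, groundspeed=222.1 kt
Leg 4: heading=78.7°, groundspeed=277.3 kt

Leg 1: desired track 83.2°; wind correction +4.3° → command heading 87.5°, groundspeed 274.8 kt
Leg 2: desired track 141.9°; wind correction +8.0° → command heading 149.9°, groundspeed 243.2 kt
Leg 3: desired track 182.4°; wind correction +6.0° → command heading 188.4°, groundspeed 222.1 kt
Leg 4: desired track 75.3°; wind correction +3.4° → command heading 78.7°, groundspeed 277.3 kt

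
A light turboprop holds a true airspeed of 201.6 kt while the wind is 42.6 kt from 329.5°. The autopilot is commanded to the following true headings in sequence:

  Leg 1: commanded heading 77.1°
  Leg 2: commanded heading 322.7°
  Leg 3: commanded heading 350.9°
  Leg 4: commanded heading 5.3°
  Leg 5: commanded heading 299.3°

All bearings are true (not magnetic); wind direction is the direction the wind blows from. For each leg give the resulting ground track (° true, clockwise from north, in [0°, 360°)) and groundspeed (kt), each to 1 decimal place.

Leg 1: track=87.8°, groundspeed=218.3 kt
Leg 2: track=320.9°, groundspeed=159.4 kt
Leg 3: track=356.4°, groundspeed=162.7 kt
Leg 4: track=13.8°, groundspeed=168.9 kt
Leg 5: track=291.9°, groundspeed=166.2 kt

Leg 1: heading 77.1°; drift +10.7° → track 87.8°, groundspeed 218.3 kt
Leg 2: heading 322.7°; drift -1.8° → track 320.9°, groundspeed 159.4 kt
Leg 3: heading 350.9°; drift +5.5° → track 356.4°, groundspeed 162.7 kt
Leg 4: heading 5.3°; drift +8.5° → track 13.8°, groundspeed 168.9 kt
Leg 5: heading 299.3°; drift -7.4° → track 291.9°, groundspeed 166.2 kt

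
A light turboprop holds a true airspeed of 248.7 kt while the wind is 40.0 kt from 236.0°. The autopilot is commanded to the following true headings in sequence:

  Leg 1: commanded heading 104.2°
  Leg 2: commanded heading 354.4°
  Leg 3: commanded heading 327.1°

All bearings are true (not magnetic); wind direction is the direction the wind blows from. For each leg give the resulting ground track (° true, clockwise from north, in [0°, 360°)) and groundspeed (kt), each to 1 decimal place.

Leg 1: heading 104.2°; drift -6.2° → track 98.0°, groundspeed 277.0 kt
Leg 2: heading 354.4°; drift +7.5° → track 1.9°, groundspeed 270.0 kt
Leg 3: heading 327.1°; drift +9.1° → track 336.2°, groundspeed 252.7 kt

Leg 1: track=98.0°, groundspeed=277.0 kt
Leg 2: track=1.9°, groundspeed=270.0 kt
Leg 3: track=336.2°, groundspeed=252.7 kt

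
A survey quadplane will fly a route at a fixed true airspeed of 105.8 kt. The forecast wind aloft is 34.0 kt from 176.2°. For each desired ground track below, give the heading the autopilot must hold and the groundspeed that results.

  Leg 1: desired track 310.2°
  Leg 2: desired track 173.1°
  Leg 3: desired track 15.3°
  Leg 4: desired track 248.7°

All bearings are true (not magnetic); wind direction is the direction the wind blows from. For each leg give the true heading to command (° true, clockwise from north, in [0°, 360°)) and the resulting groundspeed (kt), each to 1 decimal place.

Leg 1: desired track 310.2°; wind correction -13.4° → command heading 296.8°, groundspeed 126.6 kt
Leg 2: desired track 173.1°; wind correction +1.0° → command heading 174.1°, groundspeed 71.8 kt
Leg 3: desired track 15.3°; wind correction +6.0° → command heading 21.3°, groundspeed 137.3 kt
Leg 4: desired track 248.7°; wind correction -17.8° → command heading 230.9°, groundspeed 90.5 kt

Leg 1: heading=296.8°, groundspeed=126.6 kt
Leg 2: heading=174.1°, groundspeed=71.8 kt
Leg 3: heading=21.3°, groundspeed=137.3 kt
Leg 4: heading=230.9°, groundspeed=90.5 kt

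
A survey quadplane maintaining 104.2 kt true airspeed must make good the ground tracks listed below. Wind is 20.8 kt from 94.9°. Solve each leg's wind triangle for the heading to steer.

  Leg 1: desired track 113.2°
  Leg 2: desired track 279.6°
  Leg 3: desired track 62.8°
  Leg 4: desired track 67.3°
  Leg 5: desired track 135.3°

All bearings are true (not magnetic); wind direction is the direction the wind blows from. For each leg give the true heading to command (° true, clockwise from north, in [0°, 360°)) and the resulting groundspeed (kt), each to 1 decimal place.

Leg 1: heading=109.6°, groundspeed=84.2 kt
Leg 2: heading=280.5°, groundspeed=124.9 kt
Leg 3: heading=68.9°, groundspeed=86.0 kt
Leg 4: heading=72.6°, groundspeed=85.3 kt
Leg 5: heading=127.9°, groundspeed=87.5 kt

Leg 1: desired track 113.2°; wind correction -3.6° → command heading 109.6°, groundspeed 84.2 kt
Leg 2: desired track 279.6°; wind correction +0.9° → command heading 280.5°, groundspeed 124.9 kt
Leg 3: desired track 62.8°; wind correction +6.1° → command heading 68.9°, groundspeed 86.0 kt
Leg 4: desired track 67.3°; wind correction +5.3° → command heading 72.6°, groundspeed 85.3 kt
Leg 5: desired track 135.3°; wind correction -7.4° → command heading 127.9°, groundspeed 87.5 kt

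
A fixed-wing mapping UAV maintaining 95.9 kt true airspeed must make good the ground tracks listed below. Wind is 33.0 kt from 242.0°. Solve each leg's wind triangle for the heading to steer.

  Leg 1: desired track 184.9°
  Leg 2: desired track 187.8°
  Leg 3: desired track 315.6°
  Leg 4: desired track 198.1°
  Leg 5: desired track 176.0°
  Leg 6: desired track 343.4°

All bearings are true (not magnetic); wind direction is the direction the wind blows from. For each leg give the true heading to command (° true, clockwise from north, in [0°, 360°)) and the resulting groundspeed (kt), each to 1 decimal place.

Leg 1: desired track 184.9°; wind correction +16.8° → command heading 201.7°, groundspeed 73.9 kt
Leg 2: desired track 187.8°; wind correction +16.2° → command heading 204.0°, groundspeed 72.8 kt
Leg 3: desired track 315.6°; wind correction -19.3° → command heading 296.3°, groundspeed 81.2 kt
Leg 4: desired track 198.1°; wind correction +13.8° → command heading 211.9°, groundspeed 69.4 kt
Leg 5: desired track 176.0°; wind correction +18.3° → command heading 194.3°, groundspeed 77.6 kt
Leg 6: desired track 343.4°; wind correction -19.7° → command heading 323.7°, groundspeed 96.8 kt

Leg 1: heading=201.7°, groundspeed=73.9 kt
Leg 2: heading=204.0°, groundspeed=72.8 kt
Leg 3: heading=296.3°, groundspeed=81.2 kt
Leg 4: heading=211.9°, groundspeed=69.4 kt
Leg 5: heading=194.3°, groundspeed=77.6 kt
Leg 6: heading=323.7°, groundspeed=96.8 kt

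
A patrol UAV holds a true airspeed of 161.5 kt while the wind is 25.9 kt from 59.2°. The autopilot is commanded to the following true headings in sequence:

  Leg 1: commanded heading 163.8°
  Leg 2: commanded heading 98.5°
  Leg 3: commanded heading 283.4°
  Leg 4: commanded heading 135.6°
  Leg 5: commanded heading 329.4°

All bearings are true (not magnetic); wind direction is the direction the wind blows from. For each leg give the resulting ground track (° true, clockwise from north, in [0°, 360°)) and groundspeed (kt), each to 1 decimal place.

Leg 1: track=172.3°, groundspeed=169.9 kt
Leg 2: track=105.1°, groundspeed=142.4 kt
Leg 3: track=277.7°, groundspeed=181.0 kt
Leg 4: track=144.8°, groundspeed=157.4 kt
Leg 5: track=320.3°, groundspeed=163.5 kt

Leg 1: heading 163.8°; drift +8.5° → track 172.3°, groundspeed 169.9 kt
Leg 2: heading 98.5°; drift +6.6° → track 105.1°, groundspeed 142.4 kt
Leg 3: heading 283.4°; drift -5.7° → track 277.7°, groundspeed 181.0 kt
Leg 4: heading 135.6°; drift +9.2° → track 144.8°, groundspeed 157.4 kt
Leg 5: heading 329.4°; drift -9.1° → track 320.3°, groundspeed 163.5 kt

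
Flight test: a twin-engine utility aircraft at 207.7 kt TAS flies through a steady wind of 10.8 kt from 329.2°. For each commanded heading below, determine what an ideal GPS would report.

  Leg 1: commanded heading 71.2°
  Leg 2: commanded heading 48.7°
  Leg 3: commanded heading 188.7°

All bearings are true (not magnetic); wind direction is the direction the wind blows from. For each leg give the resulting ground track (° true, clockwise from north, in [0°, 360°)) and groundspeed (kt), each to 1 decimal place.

Leg 1: heading 71.2°; drift +2.9° → track 74.1°, groundspeed 210.2 kt
Leg 2: heading 48.7°; drift +3.0° → track 51.7°, groundspeed 206.0 kt
Leg 3: heading 188.7°; drift -1.8° → track 186.9°, groundspeed 216.1 kt

Leg 1: track=74.1°, groundspeed=210.2 kt
Leg 2: track=51.7°, groundspeed=206.0 kt
Leg 3: track=186.9°, groundspeed=216.1 kt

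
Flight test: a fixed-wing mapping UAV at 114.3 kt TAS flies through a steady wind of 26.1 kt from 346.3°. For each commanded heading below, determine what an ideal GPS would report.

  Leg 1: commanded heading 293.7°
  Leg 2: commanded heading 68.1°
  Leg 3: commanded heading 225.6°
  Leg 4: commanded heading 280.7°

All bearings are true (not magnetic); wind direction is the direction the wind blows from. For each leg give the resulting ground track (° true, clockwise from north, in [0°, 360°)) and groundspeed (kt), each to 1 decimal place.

Leg 1: track=281.8°, groundspeed=100.6 kt
Leg 2: track=81.2°, groundspeed=113.6 kt
Leg 3: track=215.6°, groundspeed=129.6 kt
Leg 4: track=267.8°, groundspeed=106.2 kt

Leg 1: heading 293.7°; drift -11.9° → track 281.8°, groundspeed 100.6 kt
Leg 2: heading 68.1°; drift +13.1° → track 81.2°, groundspeed 113.6 kt
Leg 3: heading 225.6°; drift -10.0° → track 215.6°, groundspeed 129.6 kt
Leg 4: heading 280.7°; drift -12.9° → track 267.8°, groundspeed 106.2 kt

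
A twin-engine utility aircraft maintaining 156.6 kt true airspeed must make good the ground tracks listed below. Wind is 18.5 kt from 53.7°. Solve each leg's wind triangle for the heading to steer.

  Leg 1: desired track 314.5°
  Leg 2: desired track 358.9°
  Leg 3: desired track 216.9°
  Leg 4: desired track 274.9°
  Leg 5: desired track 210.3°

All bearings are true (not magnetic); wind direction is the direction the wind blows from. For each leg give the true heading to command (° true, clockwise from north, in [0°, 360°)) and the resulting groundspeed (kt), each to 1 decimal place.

Leg 1: heading=321.2°, groundspeed=158.5 kt
Leg 2: heading=4.4°, groundspeed=145.2 kt
Leg 3: heading=214.9°, groundspeed=174.2 kt
Leg 4: heading=279.4°, groundspeed=170.0 kt
Leg 5: heading=207.6°, groundspeed=173.4 kt

Leg 1: desired track 314.5°; wind correction +6.7° → command heading 321.2°, groundspeed 158.5 kt
Leg 2: desired track 358.9°; wind correction +5.5° → command heading 4.4°, groundspeed 145.2 kt
Leg 3: desired track 216.9°; wind correction -2.0° → command heading 214.9°, groundspeed 174.2 kt
Leg 4: desired track 274.9°; wind correction +4.5° → command heading 279.4°, groundspeed 170.0 kt
Leg 5: desired track 210.3°; wind correction -2.7° → command heading 207.6°, groundspeed 173.4 kt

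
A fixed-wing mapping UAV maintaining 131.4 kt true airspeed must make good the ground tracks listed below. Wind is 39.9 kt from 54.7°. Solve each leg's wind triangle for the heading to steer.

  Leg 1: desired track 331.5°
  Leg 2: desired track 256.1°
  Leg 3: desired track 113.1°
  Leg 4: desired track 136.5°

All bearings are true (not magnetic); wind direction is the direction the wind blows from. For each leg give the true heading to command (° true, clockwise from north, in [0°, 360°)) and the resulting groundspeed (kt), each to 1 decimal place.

Leg 1: heading=349.0°, groundspeed=120.6 kt
Leg 2: heading=262.5°, groundspeed=167.7 kt
Leg 3: heading=98.1°, groundspeed=106.0 kt
Leg 4: heading=119.0°, groundspeed=119.6 kt

Leg 1: desired track 331.5°; wind correction +17.5° → command heading 349.0°, groundspeed 120.6 kt
Leg 2: desired track 256.1°; wind correction +6.4° → command heading 262.5°, groundspeed 167.7 kt
Leg 3: desired track 113.1°; wind correction -15.0° → command heading 98.1°, groundspeed 106.0 kt
Leg 4: desired track 136.5°; wind correction -17.5° → command heading 119.0°, groundspeed 119.6 kt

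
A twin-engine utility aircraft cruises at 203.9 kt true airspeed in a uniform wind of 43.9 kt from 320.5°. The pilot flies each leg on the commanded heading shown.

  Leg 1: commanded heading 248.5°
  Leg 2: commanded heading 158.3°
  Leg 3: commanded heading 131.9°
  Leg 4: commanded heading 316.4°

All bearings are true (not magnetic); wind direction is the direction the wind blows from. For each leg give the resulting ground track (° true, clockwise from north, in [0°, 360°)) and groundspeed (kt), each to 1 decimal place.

Leg 1: track=236.1°, groundspeed=194.9 kt
Leg 2: track=155.2°, groundspeed=246.1 kt
Leg 3: track=133.4°, groundspeed=247.4 kt
Leg 4: track=315.3°, groundspeed=160.1 kt

Leg 1: heading 248.5°; drift -12.4° → track 236.1°, groundspeed 194.9 kt
Leg 2: heading 158.3°; drift -3.1° → track 155.2°, groundspeed 246.1 kt
Leg 3: heading 131.9°; drift +1.5° → track 133.4°, groundspeed 247.4 kt
Leg 4: heading 316.4°; drift -1.1° → track 315.3°, groundspeed 160.1 kt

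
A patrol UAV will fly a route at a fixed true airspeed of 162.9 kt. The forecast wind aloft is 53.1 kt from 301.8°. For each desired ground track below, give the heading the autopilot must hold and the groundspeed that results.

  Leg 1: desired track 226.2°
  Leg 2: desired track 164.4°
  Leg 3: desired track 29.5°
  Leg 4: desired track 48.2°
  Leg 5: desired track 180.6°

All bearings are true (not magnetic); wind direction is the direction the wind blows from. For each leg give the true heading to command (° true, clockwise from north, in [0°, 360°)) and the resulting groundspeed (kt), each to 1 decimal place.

Leg 1: heading=244.6°, groundspeed=141.4 kt
Leg 2: heading=177.1°, groundspeed=198.0 kt
Leg 3: heading=10.5°, groundspeed=151.9 kt
Leg 4: heading=30.0°, groundspeed=169.7 kt
Leg 5: heading=196.8°, groundspeed=183.9 kt

Leg 1: desired track 226.2°; wind correction +18.4° → command heading 244.6°, groundspeed 141.4 kt
Leg 2: desired track 164.4°; wind correction +12.7° → command heading 177.1°, groundspeed 198.0 kt
Leg 3: desired track 29.5°; wind correction -19.0° → command heading 10.5°, groundspeed 151.9 kt
Leg 4: desired track 48.2°; wind correction -18.2° → command heading 30.0°, groundspeed 169.7 kt
Leg 5: desired track 180.6°; wind correction +16.2° → command heading 196.8°, groundspeed 183.9 kt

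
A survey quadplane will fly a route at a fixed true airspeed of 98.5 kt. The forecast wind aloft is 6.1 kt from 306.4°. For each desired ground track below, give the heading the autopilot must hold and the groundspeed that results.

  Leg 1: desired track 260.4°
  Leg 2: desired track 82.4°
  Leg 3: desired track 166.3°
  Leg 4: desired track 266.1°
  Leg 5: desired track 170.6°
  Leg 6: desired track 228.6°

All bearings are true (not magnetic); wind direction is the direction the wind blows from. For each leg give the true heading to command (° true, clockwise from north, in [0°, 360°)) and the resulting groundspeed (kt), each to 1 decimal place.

Leg 1: desired track 260.4°; wind correction +2.6° → command heading 263.0°, groundspeed 94.2 kt
Leg 2: desired track 82.4°; wind correction -2.5° → command heading 79.9°, groundspeed 102.8 kt
Leg 3: desired track 166.3°; wind correction +2.3° → command heading 168.6°, groundspeed 103.1 kt
Leg 4: desired track 266.1°; wind correction +2.3° → command heading 268.4°, groundspeed 93.8 kt
Leg 5: desired track 170.6°; wind correction +2.5° → command heading 173.1°, groundspeed 102.8 kt
Leg 6: desired track 228.6°; wind correction +3.5° → command heading 232.1°, groundspeed 97.0 kt

Leg 1: heading=263.0°, groundspeed=94.2 kt
Leg 2: heading=79.9°, groundspeed=102.8 kt
Leg 3: heading=168.6°, groundspeed=103.1 kt
Leg 4: heading=268.4°, groundspeed=93.8 kt
Leg 5: heading=173.1°, groundspeed=102.8 kt
Leg 6: heading=232.1°, groundspeed=97.0 kt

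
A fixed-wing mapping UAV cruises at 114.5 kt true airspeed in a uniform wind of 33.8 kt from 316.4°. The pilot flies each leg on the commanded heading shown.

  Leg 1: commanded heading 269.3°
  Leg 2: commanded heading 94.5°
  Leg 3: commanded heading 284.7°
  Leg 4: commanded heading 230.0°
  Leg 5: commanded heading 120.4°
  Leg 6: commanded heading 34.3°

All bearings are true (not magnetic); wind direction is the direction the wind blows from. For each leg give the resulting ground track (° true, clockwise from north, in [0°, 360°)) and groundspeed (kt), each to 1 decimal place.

Leg 1: track=254.2°, groundspeed=94.8 kt
Leg 2: track=103.7°, groundspeed=141.5 kt
Leg 3: track=273.0°, groundspeed=87.6 kt
Leg 4: track=213.3°, groundspeed=117.3 kt
Leg 5: track=124.0°, groundspeed=147.3 kt
Leg 6: track=51.4°, groundspeed=112.4 kt

Leg 1: heading 269.3°; drift -15.1° → track 254.2°, groundspeed 94.8 kt
Leg 2: heading 94.5°; drift +9.2° → track 103.7°, groundspeed 141.5 kt
Leg 3: heading 284.7°; drift -11.7° → track 273.0°, groundspeed 87.6 kt
Leg 4: heading 230.0°; drift -16.7° → track 213.3°, groundspeed 117.3 kt
Leg 5: heading 120.4°; drift +3.6° → track 124.0°, groundspeed 147.3 kt
Leg 6: heading 34.3°; drift +17.1° → track 51.4°, groundspeed 112.4 kt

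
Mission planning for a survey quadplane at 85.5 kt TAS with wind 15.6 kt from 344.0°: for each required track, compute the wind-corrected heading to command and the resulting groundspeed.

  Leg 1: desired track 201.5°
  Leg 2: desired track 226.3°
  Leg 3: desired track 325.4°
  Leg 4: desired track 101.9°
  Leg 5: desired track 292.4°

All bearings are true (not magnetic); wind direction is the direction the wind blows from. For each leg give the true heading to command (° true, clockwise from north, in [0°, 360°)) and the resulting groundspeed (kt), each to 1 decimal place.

Leg 1: heading=207.9°, groundspeed=97.3 kt
Leg 2: heading=235.6°, groundspeed=91.6 kt
Leg 3: heading=328.7°, groundspeed=70.6 kt
Leg 4: heading=92.6°, groundspeed=91.7 kt
Leg 5: heading=300.6°, groundspeed=74.9 kt

Leg 1: desired track 201.5°; wind correction +6.4° → command heading 207.9°, groundspeed 97.3 kt
Leg 2: desired track 226.3°; wind correction +9.3° → command heading 235.6°, groundspeed 91.6 kt
Leg 3: desired track 325.4°; wind correction +3.3° → command heading 328.7°, groundspeed 70.6 kt
Leg 4: desired track 101.9°; wind correction -9.3° → command heading 92.6°, groundspeed 91.7 kt
Leg 5: desired track 292.4°; wind correction +8.2° → command heading 300.6°, groundspeed 74.9 kt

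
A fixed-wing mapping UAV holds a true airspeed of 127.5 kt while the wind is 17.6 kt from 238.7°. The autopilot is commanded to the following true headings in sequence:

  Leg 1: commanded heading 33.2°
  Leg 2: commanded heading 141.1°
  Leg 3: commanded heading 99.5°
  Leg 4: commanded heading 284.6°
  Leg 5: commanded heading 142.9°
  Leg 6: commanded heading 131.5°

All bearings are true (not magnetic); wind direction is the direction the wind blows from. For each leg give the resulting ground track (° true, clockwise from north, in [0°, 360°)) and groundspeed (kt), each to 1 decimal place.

Leg 1: track=36.2°, groundspeed=143.6 kt
Leg 2: track=133.4°, groundspeed=131.0 kt
Leg 3: track=94.8°, groundspeed=141.3 kt
Leg 4: track=290.9°, groundspeed=115.9 kt
Leg 5: track=135.2°, groundspeed=130.5 kt
Leg 6: track=124.3°, groundspeed=133.8 kt

Leg 1: heading 33.2°; drift +3.0° → track 36.2°, groundspeed 143.6 kt
Leg 2: heading 141.1°; drift -7.7° → track 133.4°, groundspeed 131.0 kt
Leg 3: heading 99.5°; drift -4.7° → track 94.8°, groundspeed 141.3 kt
Leg 4: heading 284.6°; drift +6.3° → track 290.9°, groundspeed 115.9 kt
Leg 5: heading 142.9°; drift -7.7° → track 135.2°, groundspeed 130.5 kt
Leg 6: heading 131.5°; drift -7.2° → track 124.3°, groundspeed 133.8 kt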